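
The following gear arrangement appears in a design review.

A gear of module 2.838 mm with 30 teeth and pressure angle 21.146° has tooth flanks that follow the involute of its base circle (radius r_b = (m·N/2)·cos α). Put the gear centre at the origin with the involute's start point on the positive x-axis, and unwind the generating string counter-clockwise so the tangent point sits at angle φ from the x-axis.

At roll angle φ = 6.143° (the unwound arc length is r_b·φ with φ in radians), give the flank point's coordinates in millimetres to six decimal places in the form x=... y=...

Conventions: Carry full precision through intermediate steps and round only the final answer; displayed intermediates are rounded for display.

x=39.931060 y=0.016292

topology: single-mesh involute geometry — m = 2.838, N = 30
pitch radius r_p = m·N/2 = 2.838·30/2 = 42.570000
base radius r_b = r_p·cos α = 42.570000·cos 21.146° = 39.703515
roll angle φ = 6.143° = 0.10721558 rad
x = r_b·(cos φ + φ·sin φ) = 39.931060
y = r_b·(sin φ − φ·cos φ) = 0.016292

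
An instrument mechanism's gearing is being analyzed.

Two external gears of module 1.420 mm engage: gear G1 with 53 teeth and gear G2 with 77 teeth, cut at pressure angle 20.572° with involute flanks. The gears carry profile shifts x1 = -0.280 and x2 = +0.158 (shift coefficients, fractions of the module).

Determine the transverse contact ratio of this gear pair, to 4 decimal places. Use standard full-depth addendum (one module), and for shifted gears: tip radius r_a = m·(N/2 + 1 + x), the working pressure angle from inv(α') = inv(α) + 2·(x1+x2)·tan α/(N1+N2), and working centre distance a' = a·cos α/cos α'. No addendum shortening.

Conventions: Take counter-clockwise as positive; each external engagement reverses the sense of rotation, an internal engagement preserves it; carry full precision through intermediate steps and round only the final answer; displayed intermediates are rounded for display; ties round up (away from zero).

1.7843

topology: single-mesh involute geometry — m = 1.420, 53T/77T pair
base radii: r_b1 = 35.230386, r_b2 = 51.183769
tip radii: r_a1 = 38.652400, r_a2 = 56.314360
inv(α') = inv(20.572°) + 2·(-0.280+0.158)·tan α/(53+77) = 0.01556408  ⇒  α' = 20.28101°
a' = a·cos α / cos α' = 92.3000·cos 20.572°/cos 20.28101° = 92.125583
action lengths: √(r_a1²−r_b1²) = 15.900563, √(r_a2²−r_b2²) = 23.484654
base pitch p_b = π·m·cos α = 4.176586
CR = (15.900563 + 23.484654 − 92.125583·sin 20.28101°)/4.176586 = 1.784283
contact ratio ≈ 1.7843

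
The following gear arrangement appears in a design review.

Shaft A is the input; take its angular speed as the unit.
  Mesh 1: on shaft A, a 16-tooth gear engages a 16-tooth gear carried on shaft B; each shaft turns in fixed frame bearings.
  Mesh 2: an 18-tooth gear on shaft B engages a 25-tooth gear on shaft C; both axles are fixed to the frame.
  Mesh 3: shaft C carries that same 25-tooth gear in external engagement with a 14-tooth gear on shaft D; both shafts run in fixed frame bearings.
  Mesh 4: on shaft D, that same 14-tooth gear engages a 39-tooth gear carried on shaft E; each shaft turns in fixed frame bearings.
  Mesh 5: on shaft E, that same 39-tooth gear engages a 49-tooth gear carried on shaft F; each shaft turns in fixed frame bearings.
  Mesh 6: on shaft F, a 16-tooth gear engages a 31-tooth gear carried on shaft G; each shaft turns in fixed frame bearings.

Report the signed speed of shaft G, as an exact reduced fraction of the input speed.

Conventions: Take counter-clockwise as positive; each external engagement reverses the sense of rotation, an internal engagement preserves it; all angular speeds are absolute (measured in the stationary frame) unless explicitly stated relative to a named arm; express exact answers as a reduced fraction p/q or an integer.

6-mesh fixed-axis compound train (all bearings frame-fixed)
mesh 1 [16T→16T]: |ω|/ω_in = 1×16/16 = 1, sense flips to −
mesh 2 [18T→25T]: |ω|/ω_in = 1×18/25 = 18/25, sense flips to +
mesh 3 [25T→14T]: |ω|/ω_in = (18/25)×25/14 = 9/7, sense flips to −
mesh 4 [14T→39T]: |ω|/ω_in = (9/7)×14/39 = 6/13, sense flips to +
mesh 5 [39T→49T]: |ω|/ω_in = (6/13)×39/49 = 18/49, sense flips to −
mesh 6 [16T→31T]: |ω|/ω_in = (18/49)×16/31 = 288/1519, sense flips to +
signed output speed (× input speed) = 288/1519

288/1519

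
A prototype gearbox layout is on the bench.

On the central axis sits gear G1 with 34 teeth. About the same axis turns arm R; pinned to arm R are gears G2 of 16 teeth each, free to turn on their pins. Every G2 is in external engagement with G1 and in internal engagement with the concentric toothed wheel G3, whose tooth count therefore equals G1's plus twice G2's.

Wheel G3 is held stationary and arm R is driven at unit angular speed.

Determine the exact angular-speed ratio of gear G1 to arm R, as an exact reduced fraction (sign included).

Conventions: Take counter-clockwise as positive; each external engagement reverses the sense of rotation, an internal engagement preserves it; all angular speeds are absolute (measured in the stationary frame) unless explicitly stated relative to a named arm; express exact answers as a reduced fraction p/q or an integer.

class = planetary set [G3 = 34+2·16 = 66; Willis about the carrier]
ring teeth: 34 + 2·16 = 66
34(ω_sun−ω_arm) = −66(ω_ring−ω_arm),  ω_ring = 0, ω_arm = 1
ω_sun = 1 − (66/34)(0−1) = 50/17
ω_out/ω_in = 50/17

50/17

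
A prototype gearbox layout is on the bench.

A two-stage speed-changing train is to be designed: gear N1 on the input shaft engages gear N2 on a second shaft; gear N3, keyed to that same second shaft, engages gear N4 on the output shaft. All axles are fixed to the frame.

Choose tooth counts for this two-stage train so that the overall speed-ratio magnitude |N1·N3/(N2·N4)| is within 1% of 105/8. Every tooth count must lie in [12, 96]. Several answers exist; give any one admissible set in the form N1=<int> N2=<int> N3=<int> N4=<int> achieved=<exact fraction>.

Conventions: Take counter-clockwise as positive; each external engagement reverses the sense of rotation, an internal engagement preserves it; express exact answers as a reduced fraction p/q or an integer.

topology: fixed-axis compound train — 2 stages, target 105/8
target = 105/8 in lowest terms: an exact hit needs N1·N3 = k·105 and N2·N4 = k·8 for one integer k, every count in [12, 96]; additionally prefer no 1:1 stage (N1 ≠ N2, N3 ≠ N4)
k = 1…17: no 1:1-free in-range split of k·105 and k·8 into factor pairs; take k = 18
k = 18: N1·N3 = 1890 = 21·90, N2·N4 = 144 = 12·12
achieved = 21·90/(12·12) = 105/8; |achieved − target| = 0 ≤ 21/160 ✓

N1=21 N2=12 N3=90 N4=12 achieved=105/8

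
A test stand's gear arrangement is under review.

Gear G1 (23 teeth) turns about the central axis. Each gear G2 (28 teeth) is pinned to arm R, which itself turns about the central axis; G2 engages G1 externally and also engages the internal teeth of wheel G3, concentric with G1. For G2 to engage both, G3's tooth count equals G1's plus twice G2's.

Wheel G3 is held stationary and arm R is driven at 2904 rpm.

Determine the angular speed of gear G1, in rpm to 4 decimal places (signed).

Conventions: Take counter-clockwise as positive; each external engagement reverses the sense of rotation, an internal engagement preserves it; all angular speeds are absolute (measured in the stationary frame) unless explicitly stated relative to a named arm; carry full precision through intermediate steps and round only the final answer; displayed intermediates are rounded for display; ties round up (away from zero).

+12878.6087 rpm

topology: planetary set — G1 23T / G2 28T / G3 79T, arm = carrier (Willis)
normalise by the input: solve with ω_arm = 1, then scale by 2904 rpm
ring teeth: 23 + 2·28 = 79
23(ω_sun−ω_arm) = −79(ω_ring−ω_arm),  ω_ring = 0, ω_arm = 1
ω_sun = 1 − (79/23)(0−1) = 102/23
scale: ω_sun = 102/23 × 2904 rpm = +12878.6087 rpm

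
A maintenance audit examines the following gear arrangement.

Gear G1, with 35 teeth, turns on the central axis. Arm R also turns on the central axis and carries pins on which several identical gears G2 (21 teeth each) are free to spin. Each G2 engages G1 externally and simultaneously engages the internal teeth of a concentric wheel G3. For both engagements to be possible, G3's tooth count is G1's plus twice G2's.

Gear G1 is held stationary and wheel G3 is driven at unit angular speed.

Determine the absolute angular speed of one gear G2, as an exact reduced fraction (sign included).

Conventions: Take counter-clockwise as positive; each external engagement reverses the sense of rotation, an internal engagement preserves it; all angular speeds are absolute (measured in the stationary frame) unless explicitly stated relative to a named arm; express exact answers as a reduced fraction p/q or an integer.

11/6

topology: planetary set — G1 35T / G2 21T / G3 77T, arm = carrier (Willis)
ring teeth: 35 + 2·21 = 77
35(ω_sun−ω_arm) = −77(ω_ring−ω_arm),  ω_sun = 0, ω_ring = 1
35(0−ω_arm) = −77(1−ω_arm)  ⇒  112·ω_arm = 77  ⇒  ω_arm = 11/16
sun–planet mesh: 35·(0−11/16) = −21·(ω_p−ω_arm)  ⇒  ω_p−ω_arm = 55/48
ω_p = 11/16 + 55/48 = 11/6
exact speed ratio = 11/6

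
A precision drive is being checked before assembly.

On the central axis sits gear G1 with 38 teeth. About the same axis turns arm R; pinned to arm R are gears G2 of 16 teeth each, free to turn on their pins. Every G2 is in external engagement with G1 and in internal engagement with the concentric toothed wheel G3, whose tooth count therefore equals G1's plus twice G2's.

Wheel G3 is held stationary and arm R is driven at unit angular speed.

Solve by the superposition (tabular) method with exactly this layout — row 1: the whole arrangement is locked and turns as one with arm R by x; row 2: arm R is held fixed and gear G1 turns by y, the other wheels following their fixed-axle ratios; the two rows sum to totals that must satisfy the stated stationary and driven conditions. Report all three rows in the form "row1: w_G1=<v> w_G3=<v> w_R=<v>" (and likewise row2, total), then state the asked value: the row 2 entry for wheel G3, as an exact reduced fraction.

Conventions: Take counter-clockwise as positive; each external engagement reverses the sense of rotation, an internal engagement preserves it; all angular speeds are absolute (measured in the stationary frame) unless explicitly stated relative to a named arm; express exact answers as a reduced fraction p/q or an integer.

row1: w_G1=1 w_G3=1 w_R=1
row2: w_G1=35/19 w_G3=-1 w_R=0
total: w_G1=54/19 w_G3=0 w_R=1
asked value: -1

topology: planetary set — G1 38T / G2 16T / G3 70T, arm = carrier (Willis)
row 1: whole set turns with the arm by x
row 2: sun turns y, ring = −(38/70)·y, arm 0
boundary: total ω_ring = x − (38/70)·y = 0 and total ω_arm = x = 1  ⇒  y = 35/19, x = 1
row 2 ring = −(38/70)·35/19 = -1
totals (row 1 + row 2): sun 1 + 35/19 = 54/19, ring 1 + (-1) = 0, arm 1 + 0 = 1
asked cell (row2, ring) = -1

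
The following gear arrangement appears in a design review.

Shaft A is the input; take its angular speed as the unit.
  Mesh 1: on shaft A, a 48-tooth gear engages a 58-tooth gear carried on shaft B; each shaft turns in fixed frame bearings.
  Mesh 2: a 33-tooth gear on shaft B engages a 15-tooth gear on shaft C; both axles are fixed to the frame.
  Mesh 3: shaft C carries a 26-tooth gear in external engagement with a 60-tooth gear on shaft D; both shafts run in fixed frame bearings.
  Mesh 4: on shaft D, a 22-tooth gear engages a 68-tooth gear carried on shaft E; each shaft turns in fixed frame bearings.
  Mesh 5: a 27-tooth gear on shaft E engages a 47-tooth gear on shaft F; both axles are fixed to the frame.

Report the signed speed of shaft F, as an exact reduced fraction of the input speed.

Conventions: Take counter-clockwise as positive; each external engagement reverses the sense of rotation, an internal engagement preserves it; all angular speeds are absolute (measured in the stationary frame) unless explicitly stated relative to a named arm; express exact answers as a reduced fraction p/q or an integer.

5-mesh fixed-axis compound train (all bearings frame-fixed)
mesh 1 [48T→58T]: |ω|/ω_in = 1×48/58 = 24/29, sense flips to −
mesh 2 [33T→15T]: |ω|/ω_in = (24/29)×33/15 = 264/145, sense flips to +
mesh 3 [26T→60T]: |ω|/ω_in = (264/145)×26/60 = 572/725, sense flips to −
mesh 4 [22T→68T]: |ω|/ω_in = (572/725)×22/68 = 3146/12325, sense flips to +
mesh 5 [27T→47T]: |ω|/ω_in = (3146/12325)×27/47 = 84942/579275, sense flips to −
signed output speed (× input speed) = -84942/579275

-84942/579275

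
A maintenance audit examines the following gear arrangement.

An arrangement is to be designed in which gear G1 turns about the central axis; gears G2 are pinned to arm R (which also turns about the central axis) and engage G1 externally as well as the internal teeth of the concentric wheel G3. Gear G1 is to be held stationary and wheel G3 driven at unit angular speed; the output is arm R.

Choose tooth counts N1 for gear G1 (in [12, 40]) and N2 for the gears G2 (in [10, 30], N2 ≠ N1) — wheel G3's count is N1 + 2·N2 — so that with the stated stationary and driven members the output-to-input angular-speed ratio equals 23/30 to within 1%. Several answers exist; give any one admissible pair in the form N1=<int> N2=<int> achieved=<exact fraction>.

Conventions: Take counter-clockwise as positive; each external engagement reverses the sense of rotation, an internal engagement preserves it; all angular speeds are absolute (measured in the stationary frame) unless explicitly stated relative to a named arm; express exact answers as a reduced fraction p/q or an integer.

class = planetary set [ratio 23/30 wanted; Willis about the carrier]
Willis with ω_sun = 0: ω_arm/ω_ring = N3/(N1+N3); set equal to 23/30  ⇒  N3/N1 = (23/30)/(1 − 23/30) = 23/7
N3 = N1 + 2·N2  ⇒  N2/N1 = (N3/N1 − 1)/2 = (23/7 − 1)/2 = 8/7
smallest multiple with N1 ≥ 12 and N2 ≥ 10: k = 2  ⇒  N1 = 2·7 = 14, N2 = 2·8 = 16 (N1 ≤ 40, N2 ≤ 30, N2 ≠ N1 ✓), N3 = 14 + 2·16 = 46
check: N3/(N1+N3) with N1 = 14, N3 = 46 gives 23/30; |achieved − target| = 0 ≤ 23/3000 ✓

N1=14 N2=16 achieved=23/30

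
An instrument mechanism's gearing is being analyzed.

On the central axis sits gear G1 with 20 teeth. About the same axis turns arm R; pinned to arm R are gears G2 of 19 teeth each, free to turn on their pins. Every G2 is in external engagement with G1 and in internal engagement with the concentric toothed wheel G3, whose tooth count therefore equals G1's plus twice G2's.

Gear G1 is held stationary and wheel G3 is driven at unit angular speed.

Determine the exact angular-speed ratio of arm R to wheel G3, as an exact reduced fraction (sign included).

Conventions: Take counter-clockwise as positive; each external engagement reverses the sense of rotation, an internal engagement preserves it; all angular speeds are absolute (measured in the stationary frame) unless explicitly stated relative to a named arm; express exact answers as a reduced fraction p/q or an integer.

topology: planetary set — G1 20T / G2 19T / G3 58T, arm = carrier (Willis)
ring teeth: 20 + 2·19 = 58
20(ω_sun−ω_arm) = −58(ω_ring−ω_arm),  ω_sun = 0, ω_ring = 1
20(0−ω_arm) = −58(1−ω_arm)  ⇒  78·ω_arm = 58  ⇒  ω_arm = 29/39
ω_out/ω_in = 29/39

29/39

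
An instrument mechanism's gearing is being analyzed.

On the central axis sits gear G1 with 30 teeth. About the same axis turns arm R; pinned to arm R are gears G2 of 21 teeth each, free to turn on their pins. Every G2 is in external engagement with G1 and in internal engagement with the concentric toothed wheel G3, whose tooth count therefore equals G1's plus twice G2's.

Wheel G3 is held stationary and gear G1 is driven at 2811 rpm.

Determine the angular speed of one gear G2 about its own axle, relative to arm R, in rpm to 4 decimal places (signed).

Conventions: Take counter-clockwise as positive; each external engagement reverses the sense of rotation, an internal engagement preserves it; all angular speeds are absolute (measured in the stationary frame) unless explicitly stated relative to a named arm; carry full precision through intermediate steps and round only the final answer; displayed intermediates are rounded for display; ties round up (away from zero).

recognized (axles ride arm R): planetary set, 30/21/72 teeth
normalise by the input: solve with ω_sun = 1, then scale by 2811 rpm
ring teeth: 30 + 2·21 = 72
30(ω_sun−ω_arm) = −72(ω_ring−ω_arm),  ω_ring = 0, ω_sun = 1
30(1−ω_arm) = −72(0−ω_arm)  ⇒  102·ω_arm = 30  ⇒  ω_arm = 5/17
sun–planet mesh: 30·(1−5/17) = −21·(ω_p−ω_arm)  ⇒  ω_p−ω_arm = -120/119
scale: ω_p−ω_arm = -120/119 × 2811 rpm = -2834.6218 rpm

-2834.6218 rpm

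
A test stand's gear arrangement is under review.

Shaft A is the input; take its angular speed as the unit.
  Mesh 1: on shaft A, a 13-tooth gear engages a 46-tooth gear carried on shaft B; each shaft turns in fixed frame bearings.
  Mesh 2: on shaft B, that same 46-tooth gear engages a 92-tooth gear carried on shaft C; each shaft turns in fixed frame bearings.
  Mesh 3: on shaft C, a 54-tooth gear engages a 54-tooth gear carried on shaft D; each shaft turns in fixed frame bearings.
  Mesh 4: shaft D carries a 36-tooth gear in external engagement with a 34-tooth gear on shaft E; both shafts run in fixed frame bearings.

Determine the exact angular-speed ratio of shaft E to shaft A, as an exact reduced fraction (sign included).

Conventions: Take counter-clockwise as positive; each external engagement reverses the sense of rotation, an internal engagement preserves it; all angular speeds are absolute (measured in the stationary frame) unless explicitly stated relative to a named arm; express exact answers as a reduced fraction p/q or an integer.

class = fixed-axis compound train [4 meshes; 4 ratios multiply, 4 sense flips]
mesh 1 [13T→46T]: running ratio 13/46, sense −
mesh 2 [46T→92T]: running ratio 13/92, sense +
mesh 3 [54T→54T]: running ratio 13/92, sense −
mesh 4 [36T→34T]: running ratio 117/782, sense +
ω_out/ω_in = 117/782

117/782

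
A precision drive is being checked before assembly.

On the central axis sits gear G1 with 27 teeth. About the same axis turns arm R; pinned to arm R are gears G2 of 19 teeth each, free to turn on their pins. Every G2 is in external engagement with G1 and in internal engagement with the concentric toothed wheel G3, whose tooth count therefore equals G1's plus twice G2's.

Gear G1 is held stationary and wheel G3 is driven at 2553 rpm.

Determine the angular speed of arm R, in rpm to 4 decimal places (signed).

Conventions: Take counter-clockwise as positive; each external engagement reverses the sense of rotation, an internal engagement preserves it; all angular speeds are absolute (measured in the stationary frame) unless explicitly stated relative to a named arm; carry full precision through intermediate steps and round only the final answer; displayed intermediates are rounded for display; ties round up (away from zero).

+1803.7500 rpm

topology: planetary set — G1 27T / G2 19T / G3 65T, arm = carrier (Willis)
normalise by the input: solve with ω_ring = 1, then scale by 2553 rpm
ring teeth: 27 + 2·19 = 65
27(ω_sun−ω_arm) = −65(ω_ring−ω_arm),  ω_sun = 0, ω_ring = 1
27(0−ω_arm) = −65(1−ω_arm)  ⇒  92·ω_arm = 65  ⇒  ω_arm = 65/92
scale: ω_arm = 65/92 × 2553 rpm = +1803.7500 rpm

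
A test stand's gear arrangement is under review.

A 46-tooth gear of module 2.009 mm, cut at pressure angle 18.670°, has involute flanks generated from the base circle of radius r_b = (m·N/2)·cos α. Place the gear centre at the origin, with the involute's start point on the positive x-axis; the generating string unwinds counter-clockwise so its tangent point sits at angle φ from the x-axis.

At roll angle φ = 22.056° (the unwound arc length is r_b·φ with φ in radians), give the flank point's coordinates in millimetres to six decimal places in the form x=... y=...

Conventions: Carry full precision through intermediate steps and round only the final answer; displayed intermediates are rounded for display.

x=46.899788 y=0.820111

topology: single-mesh involute geometry — m = 2.009, N = 46
pitch radius r_p = m·N/2 = 2.009·46/2 = 46.207000
base radius r_b = r_p·cos α = 46.207000·cos 18.670° = 43.775496
roll angle φ = 22.056° = 0.38494982 rad
x = r_b·(cos φ + φ·sin φ) = 46.899788
y = r_b·(sin φ − φ·cos φ) = 0.820111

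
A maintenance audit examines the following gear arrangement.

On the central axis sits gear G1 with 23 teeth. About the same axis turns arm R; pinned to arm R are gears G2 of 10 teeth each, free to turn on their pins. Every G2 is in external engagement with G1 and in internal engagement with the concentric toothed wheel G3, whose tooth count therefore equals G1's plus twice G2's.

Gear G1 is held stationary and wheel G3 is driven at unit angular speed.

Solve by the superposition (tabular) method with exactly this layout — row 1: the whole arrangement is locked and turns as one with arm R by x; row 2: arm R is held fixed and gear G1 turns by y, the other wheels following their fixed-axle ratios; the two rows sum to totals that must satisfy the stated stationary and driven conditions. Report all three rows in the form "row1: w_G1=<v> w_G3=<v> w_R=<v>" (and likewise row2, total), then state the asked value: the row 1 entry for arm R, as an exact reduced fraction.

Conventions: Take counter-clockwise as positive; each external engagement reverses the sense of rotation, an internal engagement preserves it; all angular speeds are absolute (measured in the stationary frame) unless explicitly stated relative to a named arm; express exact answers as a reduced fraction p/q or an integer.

row1: w_G1=43/66 w_G3=43/66 w_R=43/66
row2: w_G1=-43/66 w_G3=23/66 w_R=0
total: w_G1=0 w_G3=1 w_R=43/66
asked value: 43/66

class = planetary set [G3 = 23+2·10 = 43; Willis about the carrier]
row 1 (train locked, turned with arm): all members turn x
row 2 (arm held, sun turns y): ω_ring = −(23/43)·y, ω_arm = 0
boundary: total ω_sun = x + y = 0 and total ω_ring = x − (23/43)·y = 1  ⇒  y = -43/66, x = 43/66
row 2 ring = −(23/43)·(-43/66) = 23/66
totals (row 1 + row 2): sun 43/66 + (-43/66) = 0, ring 43/66 + 23/66 = 1, arm 43/66 + 0 = 43/66
asked cell (row1, arm) = 43/66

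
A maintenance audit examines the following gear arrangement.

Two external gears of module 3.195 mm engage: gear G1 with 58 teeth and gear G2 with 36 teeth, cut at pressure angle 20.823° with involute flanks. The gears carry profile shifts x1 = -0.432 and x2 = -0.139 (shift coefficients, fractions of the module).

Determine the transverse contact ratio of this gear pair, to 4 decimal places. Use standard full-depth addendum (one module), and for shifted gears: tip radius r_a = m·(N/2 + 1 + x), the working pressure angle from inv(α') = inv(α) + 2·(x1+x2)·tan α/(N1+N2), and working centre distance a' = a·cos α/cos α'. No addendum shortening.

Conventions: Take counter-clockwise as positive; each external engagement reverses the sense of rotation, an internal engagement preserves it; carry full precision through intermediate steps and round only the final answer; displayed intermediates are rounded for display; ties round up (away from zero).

single-mesh involute tooth geometry (58T engaging 36T at module 3.195)
base radii: r_b1 = 86.603058, r_b2 = 53.753622
tip radii: r_a1 = 94.469760, r_a2 = 60.260895
inv(α') = inv(20.823°) + 2·(-0.432-0.139)·tan α/(58+36) = 0.01227335  ⇒  α' = 18.78391°
a' = a·cos α / cos α' = 150.1650·cos 20.823°/cos 18.78391° = 148.252655
action lengths: √(r_a1²−r_b1²) = 37.741832, √(r_a2²−r_b2²) = 27.238274
base pitch p_b = π·m·cos α = 9.381777
CR = (37.741832 + 27.238274 − 148.252655·sin 18.78391°)/9.381777 = 1.837902
contact ratio ≈ 1.8379

1.8379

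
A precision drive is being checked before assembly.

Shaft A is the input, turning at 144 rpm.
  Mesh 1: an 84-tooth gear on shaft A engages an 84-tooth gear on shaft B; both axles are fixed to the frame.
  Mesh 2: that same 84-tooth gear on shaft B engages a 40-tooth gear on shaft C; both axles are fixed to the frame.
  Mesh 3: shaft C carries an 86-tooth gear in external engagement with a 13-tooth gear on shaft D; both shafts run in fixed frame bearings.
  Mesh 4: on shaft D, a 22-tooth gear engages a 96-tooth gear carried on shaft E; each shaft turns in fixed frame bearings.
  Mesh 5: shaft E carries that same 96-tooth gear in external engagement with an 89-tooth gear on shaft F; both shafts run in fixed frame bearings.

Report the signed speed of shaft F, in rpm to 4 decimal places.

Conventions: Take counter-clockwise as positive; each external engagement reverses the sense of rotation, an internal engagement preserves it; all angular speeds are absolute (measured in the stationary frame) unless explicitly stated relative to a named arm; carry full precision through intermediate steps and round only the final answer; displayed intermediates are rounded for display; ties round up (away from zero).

-494.5037 rpm

topology: fixed-axis compound train — 5 meshes, A→F
mesh 1 [84T→84T]: ω = 144.0000×84/84 = 144.0000 rpm, sense flips to −
mesh 2 [84T→40T]: ω = 144.0000×84/40 = 302.4000 rpm, sense flips to +
mesh 3 [86T→13T]: ω = 302.4000×86/13 = 2000.4923 rpm, sense flips to −
mesh 4 [22T→96T]: ω = 2000.4923×22/96 = 458.4462 rpm, sense flips to +
mesh 5 [96T→89T]: ω = 458.4462×96/89 = 494.5037 rpm, sense flips to −
signed output speed = -494.5037 rpm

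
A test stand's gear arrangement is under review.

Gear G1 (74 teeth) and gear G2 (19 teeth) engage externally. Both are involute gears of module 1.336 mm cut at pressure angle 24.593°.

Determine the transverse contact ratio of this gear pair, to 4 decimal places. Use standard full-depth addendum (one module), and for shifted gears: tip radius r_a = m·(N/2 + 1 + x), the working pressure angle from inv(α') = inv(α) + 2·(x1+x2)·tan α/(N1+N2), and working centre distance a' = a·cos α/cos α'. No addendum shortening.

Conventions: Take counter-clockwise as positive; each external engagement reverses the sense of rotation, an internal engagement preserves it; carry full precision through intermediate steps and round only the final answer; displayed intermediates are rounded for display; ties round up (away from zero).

class = single-mesh tooth geometry [involute pair 74T × 19T, m = 1.336]
base radii: r_b1 = 44.947873, r_b2 = 11.540670
tip radii: r_a1 = 50.768000, r_a2 = 14.028000
no profile shift: α' = α, a' = a
action lengths: √(r_a1²−r_b1²) = 23.602511, √(r_a2²−r_b2²) = 7.974818
base pitch p_b = π·m·cos α = 3.816430
CR = (23.602511 + 7.974818 − 62.124000·sin 24.59300°)/3.816430 = 1.499622
contact ratio ≈ 1.4996

1.4996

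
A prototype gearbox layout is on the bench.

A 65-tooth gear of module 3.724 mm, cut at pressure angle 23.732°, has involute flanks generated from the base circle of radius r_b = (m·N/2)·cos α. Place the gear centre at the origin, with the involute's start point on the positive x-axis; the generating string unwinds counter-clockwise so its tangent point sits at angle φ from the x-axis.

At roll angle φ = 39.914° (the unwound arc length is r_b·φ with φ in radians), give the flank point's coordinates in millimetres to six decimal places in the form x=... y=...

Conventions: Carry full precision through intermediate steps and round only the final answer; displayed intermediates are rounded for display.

recognized (one wheel, involute flank): single-mesh tooth geometry, m = 3.724, N = 65
pitch radius r_p = m·N/2 = 3.724·65/2 = 121.030000
base radius r_b = r_p·cos α = 121.030000·cos 23.732° = 110.795456
roll angle φ = 39.914° = 0.69663072 rad
x = r_b·(cos φ + φ·sin φ) = 134.504851
y = r_b·(sin φ − φ·cos φ) = 11.890065

x=134.504851 y=11.890065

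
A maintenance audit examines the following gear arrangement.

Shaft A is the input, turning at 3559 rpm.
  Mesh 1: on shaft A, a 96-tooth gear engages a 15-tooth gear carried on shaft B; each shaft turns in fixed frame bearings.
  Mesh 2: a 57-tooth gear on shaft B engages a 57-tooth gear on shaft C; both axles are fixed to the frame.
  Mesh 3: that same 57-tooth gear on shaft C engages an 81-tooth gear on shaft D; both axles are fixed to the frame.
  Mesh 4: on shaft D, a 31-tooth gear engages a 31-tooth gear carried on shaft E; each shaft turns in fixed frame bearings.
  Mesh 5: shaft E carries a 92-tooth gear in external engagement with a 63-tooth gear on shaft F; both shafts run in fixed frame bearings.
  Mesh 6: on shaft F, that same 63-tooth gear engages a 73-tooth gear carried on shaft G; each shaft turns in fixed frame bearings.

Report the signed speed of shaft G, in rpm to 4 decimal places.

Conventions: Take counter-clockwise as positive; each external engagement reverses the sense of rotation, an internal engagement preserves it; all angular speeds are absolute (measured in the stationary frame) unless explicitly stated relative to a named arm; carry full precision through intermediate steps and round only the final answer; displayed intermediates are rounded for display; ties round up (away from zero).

recognized (7 fixed axles, 6 meshes): fixed-axis compound train
mesh 1 [96T→15T]: ω = 3559.0000×96/15 = 22777.6000 rpm, sense flips to −
mesh 2 [57T→57T]: ω = 22777.6000×57/57 = 22777.6000 rpm, sense flips to +
mesh 3 [57T→81T]: ω = 22777.6000×57/81 = 16028.6815 rpm, sense flips to −
mesh 4 [31T→31T]: ω = 16028.6815×31/31 = 16028.6815 rpm, sense flips to +
mesh 5 [92T→63T]: ω = 16028.6815×92/63 = 23406.9634 rpm, sense flips to −
mesh 6 [63T→73T]: ω = 23406.9634×63/73 = 20200.5301 rpm, sense flips to +
signed output speed = +20200.5301 rpm

+20200.5301 rpm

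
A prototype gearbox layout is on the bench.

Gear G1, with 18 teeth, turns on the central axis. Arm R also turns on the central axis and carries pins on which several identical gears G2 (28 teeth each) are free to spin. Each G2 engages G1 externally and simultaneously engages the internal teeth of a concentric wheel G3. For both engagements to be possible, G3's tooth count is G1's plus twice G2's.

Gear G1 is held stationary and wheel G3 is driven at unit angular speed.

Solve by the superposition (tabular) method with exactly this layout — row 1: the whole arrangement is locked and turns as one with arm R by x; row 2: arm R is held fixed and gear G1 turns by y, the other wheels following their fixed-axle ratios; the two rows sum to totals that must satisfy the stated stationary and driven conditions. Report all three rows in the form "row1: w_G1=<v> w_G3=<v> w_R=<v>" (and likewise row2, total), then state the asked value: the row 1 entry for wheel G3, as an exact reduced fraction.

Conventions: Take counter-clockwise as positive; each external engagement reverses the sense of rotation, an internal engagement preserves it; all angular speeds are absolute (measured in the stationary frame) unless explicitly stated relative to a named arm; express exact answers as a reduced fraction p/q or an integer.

planetary set (18T centre, 28T on arm, 74T internal) — Willis relation
row 1 (train locked, turned with arm): all members turn x
row 2: sun turns y, ring = −(18/74)·y, arm 0
boundary: total ω_sun = x + y = 0 and total ω_ring = x − (18/74)·y = 1  ⇒  y = -37/46, x = 37/46
row 2 ring = −(18/74)·(-37/46) = 9/46
totals (row 1 + row 2): sun 37/46 + (-37/46) = 0, ring 37/46 + 9/46 = 1, arm 37/46 + 0 = 37/46
asked cell (row1, ring) = 37/46

row1: w_G1=37/46 w_G3=37/46 w_R=37/46
row2: w_G1=-37/46 w_G3=9/46 w_R=0
total: w_G1=0 w_G3=1 w_R=37/46
asked value: 37/46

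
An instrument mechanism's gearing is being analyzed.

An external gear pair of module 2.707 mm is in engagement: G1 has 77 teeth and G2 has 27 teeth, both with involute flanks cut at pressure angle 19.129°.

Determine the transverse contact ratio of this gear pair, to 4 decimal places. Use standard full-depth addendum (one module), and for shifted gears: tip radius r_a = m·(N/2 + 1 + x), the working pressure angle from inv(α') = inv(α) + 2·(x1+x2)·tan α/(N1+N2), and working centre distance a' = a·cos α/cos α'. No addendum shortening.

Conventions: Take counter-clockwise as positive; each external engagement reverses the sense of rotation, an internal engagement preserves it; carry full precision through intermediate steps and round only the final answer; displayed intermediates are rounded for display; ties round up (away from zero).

single-mesh involute tooth geometry (77T engaging 27T at module 2.707)
base radii: r_b1 = 98.464830, r_b2 = 34.526629
tip radii: r_a1 = 106.926500, r_a2 = 39.251500
no profile shift: α' = α, a' = a
action lengths: √(r_a1²−r_b1²) = 41.688772, √(r_a2²−r_b2²) = 18.670623
base pitch p_b = π·m·cos α = 8.034711
CR = (41.688772 + 18.670623 − 140.764000·sin 19.12900°)/8.034711 = 1.771262
contact ratio ≈ 1.7713

1.7713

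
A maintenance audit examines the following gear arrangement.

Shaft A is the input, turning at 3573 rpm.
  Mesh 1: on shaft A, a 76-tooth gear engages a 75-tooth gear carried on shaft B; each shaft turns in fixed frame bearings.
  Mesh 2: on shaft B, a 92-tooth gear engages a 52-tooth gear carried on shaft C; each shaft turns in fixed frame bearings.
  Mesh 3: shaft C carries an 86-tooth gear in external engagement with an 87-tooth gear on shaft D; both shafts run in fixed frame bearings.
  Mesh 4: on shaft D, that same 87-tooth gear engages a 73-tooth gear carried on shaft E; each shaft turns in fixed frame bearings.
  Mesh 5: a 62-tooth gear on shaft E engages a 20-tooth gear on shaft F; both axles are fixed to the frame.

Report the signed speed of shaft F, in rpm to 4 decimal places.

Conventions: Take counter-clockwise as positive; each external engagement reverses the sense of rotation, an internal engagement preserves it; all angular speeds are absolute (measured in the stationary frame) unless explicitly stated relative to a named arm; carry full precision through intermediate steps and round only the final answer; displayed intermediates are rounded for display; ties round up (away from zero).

-23394.1416 rpm

class = fixed-axis compound train [5 meshes; 5 ratios multiply, 5 sense flips]
mesh 1 [76T→75T]: ω = 3573.0000×76/75 = 3620.6400 rpm, sense flips to −
mesh 2 [92T→52T]: ω = 3620.6400×92/52 = 6405.7477 rpm, sense flips to +
mesh 3 [86T→87T]: ω = 6405.7477×86/87 = 6332.1184 rpm, sense flips to −
mesh 4 [87T→73T]: ω = 6332.1184×87/73 = 7546.4973 rpm, sense flips to +
mesh 5 [62T→20T]: ω = 7546.4973×62/20 = 23394.1416 rpm, sense flips to −
signed output speed = -23394.1416 rpm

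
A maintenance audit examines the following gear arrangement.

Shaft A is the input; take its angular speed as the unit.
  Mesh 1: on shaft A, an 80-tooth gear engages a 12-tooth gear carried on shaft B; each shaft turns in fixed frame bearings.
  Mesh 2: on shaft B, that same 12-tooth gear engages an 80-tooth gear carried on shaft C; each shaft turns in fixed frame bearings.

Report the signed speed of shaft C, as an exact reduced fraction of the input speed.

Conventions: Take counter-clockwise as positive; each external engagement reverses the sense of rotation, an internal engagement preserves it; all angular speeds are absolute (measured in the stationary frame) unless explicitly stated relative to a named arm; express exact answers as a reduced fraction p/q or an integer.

1

2-mesh fixed-axis compound train (all bearings frame-fixed)
mesh 1 [80T→12T]: |ω|/ω_in = 1×80/12 = 20/3, sense flips to −
mesh 2 [12T→80T]: |ω|/ω_in = (20/3)×12/80 = 1, sense flips to +
signed output speed (× input speed) = 1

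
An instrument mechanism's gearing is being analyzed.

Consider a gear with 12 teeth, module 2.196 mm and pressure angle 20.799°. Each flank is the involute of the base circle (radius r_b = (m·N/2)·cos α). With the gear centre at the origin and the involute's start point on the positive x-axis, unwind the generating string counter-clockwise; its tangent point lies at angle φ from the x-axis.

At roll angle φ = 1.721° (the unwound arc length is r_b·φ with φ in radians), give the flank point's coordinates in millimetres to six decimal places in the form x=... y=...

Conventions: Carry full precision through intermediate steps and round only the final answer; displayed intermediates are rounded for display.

recognized (one wheel, involute flank): single-mesh tooth geometry, m = 2.196, N = 12
pitch radius r_p = m·N/2 = 2.196·12/2 = 13.176000
base radius r_b = r_p·cos α = 13.176000·cos 20.799° = 12.317345
roll angle φ = 1.721° = 0.03003712 rad
x = r_b·(cos φ + φ·sin φ) = 12.322900
y = r_b·(sin φ − φ·cos φ) = 0.000111

x=12.322900 y=0.000111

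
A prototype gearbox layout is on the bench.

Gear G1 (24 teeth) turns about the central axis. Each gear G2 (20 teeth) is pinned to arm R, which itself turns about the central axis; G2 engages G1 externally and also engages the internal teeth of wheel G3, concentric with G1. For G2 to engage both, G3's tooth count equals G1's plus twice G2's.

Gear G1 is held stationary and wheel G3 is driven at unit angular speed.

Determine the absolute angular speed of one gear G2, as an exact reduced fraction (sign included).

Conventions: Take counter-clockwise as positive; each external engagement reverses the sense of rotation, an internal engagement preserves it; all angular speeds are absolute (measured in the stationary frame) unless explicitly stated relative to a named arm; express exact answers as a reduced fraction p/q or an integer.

8/5

class = planetary set [G3 = 24+2·20 = 64; Willis about the carrier]
ring teeth: 24 + 2·20 = 64
24(ω_sun−ω_arm) = −64(ω_ring−ω_arm),  ω_sun = 0, ω_ring = 1
24(0−ω_arm) = −64(1−ω_arm)  ⇒  88·ω_arm = 64  ⇒  ω_arm = 8/11
sun–planet mesh: 24·(0−8/11) = −20·(ω_p−ω_arm)  ⇒  ω_p−ω_arm = 48/55
ω_p = 8/11 + 48/55 = 8/5
exact speed ratio = 8/5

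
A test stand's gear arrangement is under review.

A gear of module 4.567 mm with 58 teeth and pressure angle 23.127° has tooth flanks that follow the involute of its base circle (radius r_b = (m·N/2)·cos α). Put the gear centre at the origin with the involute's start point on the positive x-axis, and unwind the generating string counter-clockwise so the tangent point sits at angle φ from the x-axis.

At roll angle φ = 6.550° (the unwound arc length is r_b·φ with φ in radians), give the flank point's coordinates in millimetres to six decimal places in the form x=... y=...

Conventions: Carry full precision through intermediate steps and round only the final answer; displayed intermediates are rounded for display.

class = single-mesh tooth geometry [base-circle involute, m = 4.567, 58T]
pitch radius r_p = m·N/2 = 4.567·58/2 = 132.443000
base radius r_b = r_p·cos α = 132.443000·cos 23.127° = 121.799418
roll angle φ = 6.550° = 0.11431907 rad
x = r_b·(cos φ + φ·sin φ) = 122.592709
y = r_b·(sin φ − φ·cos φ) = 0.060578

x=122.592709 y=0.060578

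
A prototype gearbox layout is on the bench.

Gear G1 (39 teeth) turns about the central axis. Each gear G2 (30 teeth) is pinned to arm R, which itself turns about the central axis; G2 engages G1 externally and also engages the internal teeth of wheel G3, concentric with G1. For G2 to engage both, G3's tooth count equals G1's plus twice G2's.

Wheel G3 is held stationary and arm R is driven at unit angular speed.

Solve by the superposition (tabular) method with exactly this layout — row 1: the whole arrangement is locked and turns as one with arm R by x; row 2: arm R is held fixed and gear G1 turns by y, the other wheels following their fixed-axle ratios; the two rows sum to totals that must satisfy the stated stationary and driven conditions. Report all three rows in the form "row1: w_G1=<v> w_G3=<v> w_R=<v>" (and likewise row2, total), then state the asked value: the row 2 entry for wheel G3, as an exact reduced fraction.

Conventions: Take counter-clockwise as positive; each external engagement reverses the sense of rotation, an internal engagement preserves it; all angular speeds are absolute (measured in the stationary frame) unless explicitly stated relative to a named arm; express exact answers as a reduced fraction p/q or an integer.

recognized (axles ride arm R): planetary set, 39/30/99 teeth
row 1 — lock + rotate with arm: ω_sun = ω_ring = ω_arm = x
row 2: sun turns y, ring = −(39/99)·y, arm 0
boundary: total ω_ring = x − (39/99)·y = 0 and total ω_arm = x = 1  ⇒  y = 33/13, x = 1
row 2 ring = −(39/99)·33/13 = -1
totals (row 1 + row 2): sun 1 + 33/13 = 46/13, ring 1 + (-1) = 0, arm 1 + 0 = 1
asked cell (row2, ring) = -1

row1: w_G1=1 w_G3=1 w_R=1
row2: w_G1=33/13 w_G3=-1 w_R=0
total: w_G1=46/13 w_G3=0 w_R=1
asked value: -1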